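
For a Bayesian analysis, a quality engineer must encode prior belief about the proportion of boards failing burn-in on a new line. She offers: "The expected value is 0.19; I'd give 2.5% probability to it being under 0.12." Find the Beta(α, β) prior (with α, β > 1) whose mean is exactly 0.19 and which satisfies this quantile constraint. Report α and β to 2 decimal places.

α ≈ 19.19, β ≈ 81.82

With mean 0.19 fixed, write α = 0.19s, β = 0.81s where s = α+β.
Need P(θ < 0.12) = 0.025 under Beta(0.19s, 0.81s). Normal approximation: (q−m)/√(m(1−m)/s) ≈ z_{0.025} = -1.96, so s ≈ 0.19·0.81·(-1.96)²/(0.12−0.19)² = 120.7.
At s = 120.7: P(θ<0.12) ≈ 0.016. Adjusting to match 0.025 gives s ≈ 101.01.
So α = 0.19·101.01 ≈ 19.19, β = 0.81·101.01 ≈ 81.82.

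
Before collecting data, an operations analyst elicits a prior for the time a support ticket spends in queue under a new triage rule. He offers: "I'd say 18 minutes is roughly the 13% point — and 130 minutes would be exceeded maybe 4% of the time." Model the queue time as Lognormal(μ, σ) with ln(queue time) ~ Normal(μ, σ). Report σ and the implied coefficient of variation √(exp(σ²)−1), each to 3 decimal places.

σ ≈ 0.687, CV ≈ 0.777

If T ~ Lognormal(μ,σ) then ln T ~ Normal(μ,σ), so the p-quantile of ln T is μ + z_p·σ.
ln(18) = 2.89 and ln(130) = 4.868; z_{0.13} = -1.126, z_{0.96} = 1.751.
σ = (4.868 − 2.89)/(1.751 − (-1.126)) = 0.687.
μ = 2.89 − (-1.126)·0.687 = 3.664.
CV = √(exp(σ²)−1) = √(exp(0.4723)−1) = 0.777.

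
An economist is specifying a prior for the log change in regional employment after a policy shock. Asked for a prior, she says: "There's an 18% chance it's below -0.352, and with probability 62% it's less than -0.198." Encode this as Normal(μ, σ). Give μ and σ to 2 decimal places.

The p-quantile of Normal(μ,σ) is μ + z_p·σ, with z_{0.18} = -0.9154 and z_{0.62} = 0.3055.
Eliminate σ: μ = (z₂·x₁ − z₁·x₂)/(z₂ − z₁) = (0.3055·-0.352 − (-0.9154)·-0.198)/1.221 = -0.24.
Then σ = (x₂ − x₁)/(z₂ − z₁) = (-0.198 − -0.352)/1.221 = 0.13.

μ = -0.24, σ = 0.13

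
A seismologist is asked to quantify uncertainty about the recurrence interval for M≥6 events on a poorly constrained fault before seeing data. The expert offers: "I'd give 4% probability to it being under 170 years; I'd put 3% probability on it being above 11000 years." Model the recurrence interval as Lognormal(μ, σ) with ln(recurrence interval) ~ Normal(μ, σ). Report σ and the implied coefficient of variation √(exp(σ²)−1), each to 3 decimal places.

If T ~ Lognormal(μ,σ) then ln T ~ Normal(μ,σ), so the p-quantile of ln T is μ + z_p·σ.
ln(170) = 5.136 and ln(11000) = 9.306; z_{0.04} = -1.751, z_{0.97} = 1.881.
σ = (9.306 − 5.136)/(1.881 − (-1.751)) = 1.148.
μ = 5.136 − (-1.751)·1.148 = 7.146.
CV = √(exp(σ²)−1) = √(exp(1.3185)−1) = 1.655.

σ ≈ 1.148, CV ≈ 1.655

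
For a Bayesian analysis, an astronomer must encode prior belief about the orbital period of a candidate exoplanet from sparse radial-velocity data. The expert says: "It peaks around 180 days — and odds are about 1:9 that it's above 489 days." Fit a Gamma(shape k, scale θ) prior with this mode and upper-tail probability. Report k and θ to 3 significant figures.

k ≈ 2.92, θ ≈ 93.9

Gamma(k,θ) with k>1 has mode (k−1)θ, so θ = 180/(k−1).
Need P(X < 489) = 0.9 with θ tied to k this way. Start at k = 2, θ = 180: P(X<489) ≈ 0.754.
Too low — raise k to concentrate. Iterating converges to k ≈ 2.92.
Then θ = 180/(2.92−1) ≈ 93.9.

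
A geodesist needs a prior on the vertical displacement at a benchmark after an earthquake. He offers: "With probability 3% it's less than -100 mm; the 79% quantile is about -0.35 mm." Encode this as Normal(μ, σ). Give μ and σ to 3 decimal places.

μ = -30.255, σ = 37.083

For Normal(μ,σ), the p-quantile is μ + z_p·σ. Here z_{0.03} = -1.881, z_{0.79} = 0.8064.
So -100 = μ − 1.881σ and -0.35 = μ + 0.8064σ.
Subtracting: σ = (-0.35 − -100)/(0.8064 − (-1.881)) = 37.083.
Then μ = -100 − (-1.881)·37.083 = -30.255.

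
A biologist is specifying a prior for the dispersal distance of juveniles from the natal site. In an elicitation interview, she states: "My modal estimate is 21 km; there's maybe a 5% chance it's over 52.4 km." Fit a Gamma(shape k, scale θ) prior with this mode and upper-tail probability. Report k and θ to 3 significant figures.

Gamma(k,θ) with k>1 has mode (k−1)θ, so θ = 21/(k−1).
Need P(X < 52.4) = 0.95 with θ tied to k this way. Start at k = 2, θ = 21: P(X<52.4) ≈ 0.712.
Too low — raise k to concentrate. Iterating converges to k ≈ 4.25.
Then θ = 21/(4.25−1) ≈ 6.46.

k ≈ 4.25, θ ≈ 6.46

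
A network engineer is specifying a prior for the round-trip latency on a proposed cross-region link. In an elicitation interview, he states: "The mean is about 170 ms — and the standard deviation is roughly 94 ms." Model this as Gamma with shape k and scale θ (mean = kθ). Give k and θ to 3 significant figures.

For Gamma(k, scale θ): mean = kθ, variance = kθ², so CV = 1/√k.
CV = SD/mean = 94/170 = 0.5529, hence k = 1/CV² = 3.27.
Then θ = mean/k = 170/3.27 = 52.

k ≈ 3.27, θ ≈ 52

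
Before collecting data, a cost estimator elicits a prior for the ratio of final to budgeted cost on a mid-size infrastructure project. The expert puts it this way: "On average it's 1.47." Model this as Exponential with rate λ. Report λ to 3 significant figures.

Exponential mean = 1/λ, so λ = 1/1.47 = 0.68.

λ ≈ 0.68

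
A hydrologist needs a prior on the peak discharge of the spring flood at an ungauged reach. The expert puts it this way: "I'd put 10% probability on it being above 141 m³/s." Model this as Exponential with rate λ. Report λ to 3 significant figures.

P(T > 141.0) = e^(−λ·141.0) = 0.1, so λ = −ln(0.1)/141.0 = 0.0163.

λ ≈ 0.0163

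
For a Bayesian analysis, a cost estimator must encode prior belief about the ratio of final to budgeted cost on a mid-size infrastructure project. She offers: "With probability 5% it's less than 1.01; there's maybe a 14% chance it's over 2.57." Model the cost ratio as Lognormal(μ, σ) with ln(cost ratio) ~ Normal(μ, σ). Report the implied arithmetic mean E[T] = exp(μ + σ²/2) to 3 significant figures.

E[T] ≈ 1.88

If T ~ Lognormal(μ,σ) then ln T ~ Normal(μ,σ), so the p-quantile of ln T is μ + z_p·σ.
ln(1.01) = 0.00995 and ln(2.57) = 0.9439; z_{0.05} = -1.645, z_{0.86} = 1.08.
σ = (0.9439 − 0.00995)/(1.08 − (-1.645)) = 0.343.
μ = 0.00995 − (-1.645)·0.343 = 0.574.
E[T] = exp(μ + σ²/2) = exp(0.574 + 0.0587) = 1.88.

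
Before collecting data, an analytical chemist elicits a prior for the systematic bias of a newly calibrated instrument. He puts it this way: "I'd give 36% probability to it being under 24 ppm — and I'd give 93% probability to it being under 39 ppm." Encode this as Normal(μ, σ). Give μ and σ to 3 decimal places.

μ = 26.931, σ = 8.178

The p-quantile of Normal(μ,σ) is μ + z_p·σ, with z_{0.36} = -0.3585 and z_{0.93} = 1.476.
Eliminate σ: μ = (z₂·x₁ − z₁·x₂)/(z₂ − z₁) = (1.476·24 − (-0.3585)·39)/1.834 = 26.931.
Then σ = (x₂ − x₁)/(z₂ − z₁) = (39 − 24)/1.834 = 8.178.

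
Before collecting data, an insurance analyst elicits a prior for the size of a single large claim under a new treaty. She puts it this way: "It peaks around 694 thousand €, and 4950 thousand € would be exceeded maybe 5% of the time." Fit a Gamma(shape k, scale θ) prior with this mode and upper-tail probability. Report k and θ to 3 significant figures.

k ≈ 1.56, θ ≈ 1230

Gamma(k,θ) with k>1 has mode (k−1)θ, so θ = 694/(k−1).
Need P(X < 4950) = 0.95 with θ tied to k this way. Start at k = 2, θ = 694: P(X<4950) ≈ 0.994.
Too high — lower k to spread out. Iterating converges to k ≈ 1.56.
Then θ = 694/(1.56−1) ≈ 1230.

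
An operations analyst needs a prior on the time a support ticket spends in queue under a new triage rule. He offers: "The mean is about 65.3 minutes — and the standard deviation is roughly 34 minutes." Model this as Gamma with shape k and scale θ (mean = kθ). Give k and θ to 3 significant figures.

k ≈ 3.69, θ ≈ 17.7

For Gamma(k, scale θ): mean = kθ, variance = kθ², so CV = 1/√k.
CV = SD/mean = 34/65.3 = 0.5207, hence k = 1/CV² = 3.69.
Then θ = mean/k = 65.3/3.69 = 17.7.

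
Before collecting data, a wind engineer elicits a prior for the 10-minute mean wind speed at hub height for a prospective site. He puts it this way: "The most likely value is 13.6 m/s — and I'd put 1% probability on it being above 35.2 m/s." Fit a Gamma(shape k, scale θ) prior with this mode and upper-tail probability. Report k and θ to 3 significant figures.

Gamma(k,θ) with k>1 has mode (k−1)θ, so θ = 13.6/(k−1).
Need P(X < 35.2) = 0.99 with θ tied to k this way. Start at k = 2, θ = 13.6: P(X<35.2) ≈ 0.730.
Too low — raise k to concentrate. Iterating converges to k ≈ 6.15.
Then θ = 13.6/(6.15−1) ≈ 2.64.

k ≈ 6.15, θ ≈ 2.64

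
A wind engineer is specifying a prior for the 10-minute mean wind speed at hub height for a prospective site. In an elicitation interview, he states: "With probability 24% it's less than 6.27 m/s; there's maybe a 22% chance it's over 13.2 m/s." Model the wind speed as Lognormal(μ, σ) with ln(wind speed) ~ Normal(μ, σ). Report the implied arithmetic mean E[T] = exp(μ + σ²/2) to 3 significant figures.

If T ~ Lognormal(μ,σ) then ln T ~ Normal(μ,σ), so the p-quantile of ln T is μ + z_p·σ.
ln(6.27) = 1.836 and ln(13.2) = 2.58; z_{0.24} = -0.7063, z_{0.78} = 0.7722.
σ = (2.58 − 1.836)/(0.7722 − (-0.7063)) = 0.504.
μ = 1.836 − (-0.7063)·0.504 = 2.191.
E[T] = exp(μ + σ²/2) = exp(2.191 + 0.1268) = 10.2 m/s.

E[T] ≈ 10.2 m/s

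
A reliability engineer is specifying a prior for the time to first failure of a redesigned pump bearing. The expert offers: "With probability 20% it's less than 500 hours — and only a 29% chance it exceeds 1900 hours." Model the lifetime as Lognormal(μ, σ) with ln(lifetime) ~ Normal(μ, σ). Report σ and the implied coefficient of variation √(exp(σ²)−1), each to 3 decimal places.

If T ~ Lognormal(μ,σ) then ln T ~ Normal(μ,σ), so the p-quantile of ln T is μ + z_p·σ.
ln(500) = 6.215 and ln(1900) = 7.55; z_{0.2} = -0.8416, z_{0.71} = 0.5534.
σ = (7.55 − 6.215)/(0.5534 − (-0.8416)) = 0.957.
μ = 6.215 − (-0.8416)·0.957 = 7.020.
CV = √(exp(σ²)−1) = √(exp(0.9158)−1) = 1.224.

σ ≈ 0.957, CV ≈ 1.224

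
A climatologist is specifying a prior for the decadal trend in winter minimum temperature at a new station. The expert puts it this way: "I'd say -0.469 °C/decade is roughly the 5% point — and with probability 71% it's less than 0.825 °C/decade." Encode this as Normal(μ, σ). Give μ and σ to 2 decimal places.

For Normal(μ,σ), the p-quantile is μ + z_p·σ. Here z_{0.05} = -1.645, z_{0.71} = 0.5534.
So -0.469 = μ − 1.645σ and 0.825 = μ + 0.5534σ.
Subtracting: σ = (0.825 − -0.469)/(0.5534 − (-1.645)) = 0.59.
Then μ = -0.469 − (-1.645)·0.59 = 0.50.

μ = 0.50, σ = 0.59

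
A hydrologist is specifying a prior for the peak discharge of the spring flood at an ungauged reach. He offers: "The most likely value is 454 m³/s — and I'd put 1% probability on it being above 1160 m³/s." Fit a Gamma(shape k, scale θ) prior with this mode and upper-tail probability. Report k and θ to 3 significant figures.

k ≈ 6.31, θ ≈ 85.5

Gamma(k,θ) with k>1 has mode (k−1)θ, so θ = 454/(k−1).
Need P(X < 1160) = 0.99 with θ tied to k this way. Start at k = 2, θ = 454: P(X<1160) ≈ 0.724.
Too low — raise k to concentrate. Iterating converges to k ≈ 6.31.
Then θ = 454/(6.31−1) ≈ 85.5.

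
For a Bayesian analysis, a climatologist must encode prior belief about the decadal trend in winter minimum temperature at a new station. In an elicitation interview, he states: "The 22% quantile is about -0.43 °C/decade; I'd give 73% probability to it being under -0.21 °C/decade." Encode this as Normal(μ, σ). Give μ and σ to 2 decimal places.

μ = -0.31, σ = 0.16

The p-quantile of Normal(μ,σ) is μ + z_p·σ, with z_{0.22} = -0.7722 and z_{0.73} = 0.6128.
Eliminate σ: μ = (z₂·x₁ − z₁·x₂)/(z₂ − z₁) = (0.6128·-0.43 − (-0.7722)·-0.21)/1.385 = -0.31.
Then σ = (x₂ − x₁)/(z₂ − z₁) = (-0.21 − -0.43)/1.385 = 0.16.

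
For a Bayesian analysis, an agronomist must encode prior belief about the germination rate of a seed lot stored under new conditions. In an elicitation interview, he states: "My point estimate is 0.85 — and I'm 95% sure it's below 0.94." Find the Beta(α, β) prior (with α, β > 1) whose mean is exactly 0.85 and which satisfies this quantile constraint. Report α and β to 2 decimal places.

With mean 0.85 fixed, write α = 0.85s, β = 0.15s where s = α+β.
Need P(θ < 0.94) = 0.95 under Beta(0.85s, 0.15s). Normal approximation: (q−m)/√(m(1−m)/s) ≈ z_{0.95} = 1.64, so s ≈ 0.85·0.15·(1.64)²/(0.94−0.85)² = 42.6.
At s = 42.6: P(θ<0.94) ≈ 0.976. Adjusting to match 0.95 gives s ≈ 30.63.
So α = 0.85·30.63 ≈ 26.03, β = 0.15·30.63 ≈ 4.59.

α ≈ 26.03, β ≈ 4.59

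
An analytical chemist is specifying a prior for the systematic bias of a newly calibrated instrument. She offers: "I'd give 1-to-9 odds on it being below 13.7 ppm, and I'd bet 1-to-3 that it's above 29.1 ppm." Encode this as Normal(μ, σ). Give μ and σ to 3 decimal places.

The p-quantile of Normal(μ,σ) is μ + z_p·σ, with z_{0.1} = -1.282 and z_{0.75} = 0.6745.
Eliminate σ: μ = (z₂·x₁ − z₁·x₂)/(z₂ − z₁) = (0.6745·13.7 − (-1.282)·29.1)/1.956 = 23.790.
Then σ = (x₂ − x₁)/(z₂ − z₁) = (29.1 − 13.7)/1.956 = 7.873.

μ = 23.790, σ = 7.873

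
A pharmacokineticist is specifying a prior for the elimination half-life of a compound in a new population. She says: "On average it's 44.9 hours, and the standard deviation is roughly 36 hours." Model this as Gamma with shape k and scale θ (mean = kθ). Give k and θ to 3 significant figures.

For Gamma(k, scale θ): mean = kθ, variance = kθ², so CV = 1/√k.
CV = SD/mean = 36/44.9 = 0.8018, hence k = 1/CV² = 1.56.
Then θ = mean/k = 44.9/1.56 = 28.9.

k ≈ 1.56, θ ≈ 28.9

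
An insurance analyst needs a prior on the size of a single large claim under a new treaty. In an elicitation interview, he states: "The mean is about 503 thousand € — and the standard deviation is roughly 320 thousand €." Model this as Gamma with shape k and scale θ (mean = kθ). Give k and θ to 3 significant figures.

For Gamma(k, scale θ): mean = kθ, variance = kθ², so CV = 1/√k.
CV = SD/mean = 320/503 = 0.6362, hence k = 1/CV² = 2.47.
Then θ = mean/k = 503/2.47 = 204.

k ≈ 2.47, θ ≈ 204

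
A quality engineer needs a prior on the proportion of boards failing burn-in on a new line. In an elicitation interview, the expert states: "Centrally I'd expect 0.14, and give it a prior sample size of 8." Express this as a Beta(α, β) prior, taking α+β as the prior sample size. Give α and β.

Under the effective-sample-size interpretation, Beta(α, β) has prior mean α/(α+β) and prior sample size α+β.
So α+β = 8 and α/(α+β) = 0.14, giving α = 0.14·8 = 1.12 and β = 8 − 1.12 = 6.88.

α = 1.12, β = 6.88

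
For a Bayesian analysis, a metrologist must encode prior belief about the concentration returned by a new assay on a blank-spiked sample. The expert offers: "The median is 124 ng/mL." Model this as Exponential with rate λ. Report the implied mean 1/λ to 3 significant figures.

mean ≈ 179 ng/mL

Exponential median = ln 2 / λ, so λ = ln 2 / 124.0 = 0.00559.
Mean = 1/λ = 179 ng/mL.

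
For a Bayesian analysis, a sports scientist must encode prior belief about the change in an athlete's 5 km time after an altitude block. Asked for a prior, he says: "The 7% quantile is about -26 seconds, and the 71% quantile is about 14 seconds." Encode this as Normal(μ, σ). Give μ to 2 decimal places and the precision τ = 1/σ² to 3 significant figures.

μ = 3.09, τ = 0.00257

The p-quantile of Normal(μ,σ) is μ + z_p·σ, with z_{0.07} = -1.476 and z_{0.71} = 0.5534.
Eliminate σ: μ = (z₂·x₁ − z₁·x₂)/(z₂ − z₁) = (0.5534·-26 − (-1.476)·14)/2.029 = 3.09.
Then σ = (x₂ − x₁)/(z₂ − z₁) = (14 − -26)/2.029 = 19.71.
Precision τ = 1/σ² = 1/19.71² = 0.00257.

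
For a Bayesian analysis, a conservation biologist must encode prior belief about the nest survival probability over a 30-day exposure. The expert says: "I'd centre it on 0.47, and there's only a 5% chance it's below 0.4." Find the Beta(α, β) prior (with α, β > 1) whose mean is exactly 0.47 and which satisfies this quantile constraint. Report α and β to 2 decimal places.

α ≈ 63.78, β ≈ 71.92

With mean 0.47 fixed, write α = 0.47s, β = 0.53s where s = α+β.
Need P(θ < 0.4) = 0.05 under Beta(0.47s, 0.53s). Normal approximation: (q−m)/√(m(1−m)/s) ≈ z_{0.05} = -1.64, so s ≈ 0.47·0.53·(-1.64)²/(0.4−0.47)² = 137.5.
At s = 137.5: P(θ<0.4) ≈ 0.049. Adjusting to match 0.05 gives s ≈ 135.69.
So α = 0.47·135.69 ≈ 63.78, β = 0.53·135.69 ≈ 71.92.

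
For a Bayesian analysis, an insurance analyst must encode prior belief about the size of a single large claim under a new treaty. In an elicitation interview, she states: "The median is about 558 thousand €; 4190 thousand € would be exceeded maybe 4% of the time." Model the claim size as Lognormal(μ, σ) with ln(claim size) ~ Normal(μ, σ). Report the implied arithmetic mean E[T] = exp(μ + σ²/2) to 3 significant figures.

If T ~ Lognormal(μ,σ) then ln T ~ Normal(μ,σ), so the p-quantile of ln T is μ + z_p·σ.
ln(558) = 6.324 and ln(4190) = 8.34; z_{0.5} = 0, z_{0.96} = 1.751.
σ = (8.34 − 6.324)/(1.751 − (0)) = 1.152.
μ = 6.324 − (0)·1.152 = 6.324.
E[T] = exp(μ + σ²/2) = exp(6.324 + 0.6631) = 1080 thousand €.

E[T] ≈ 1080 thousand €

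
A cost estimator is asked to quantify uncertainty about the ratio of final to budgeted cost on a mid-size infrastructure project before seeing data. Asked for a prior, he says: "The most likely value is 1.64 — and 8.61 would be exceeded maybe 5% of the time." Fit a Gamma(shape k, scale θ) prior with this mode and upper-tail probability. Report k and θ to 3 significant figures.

Gamma(k,θ) with k>1 has mode (k−1)θ, so θ = 1.64/(k−1).
Need P(X < 8.61) = 0.95 with θ tied to k this way. Start at k = 2, θ = 1.64: P(X<8.61) ≈ 0.967.
Too high — lower k to spread out. Iterating converges to k ≈ 1.86.
Then θ = 1.64/(1.86−1) ≈ 1.91.

k ≈ 1.86, θ ≈ 1.91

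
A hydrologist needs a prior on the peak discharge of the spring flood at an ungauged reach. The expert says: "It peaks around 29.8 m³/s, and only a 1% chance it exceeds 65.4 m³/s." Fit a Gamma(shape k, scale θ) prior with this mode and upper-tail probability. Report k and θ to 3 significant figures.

Gamma(k,θ) with k>1 has mode (k−1)θ, so θ = 29.8/(k−1).
Need P(X < 65.4) = 0.99 with θ tied to k this way. Start at k = 2, θ = 29.8: P(X<65.4) ≈ 0.644.
Too low — raise k to concentrate. Iterating converges to k ≈ 8.81.
Then θ = 29.8/(8.81−1) ≈ 3.82.

k ≈ 8.81, θ ≈ 3.82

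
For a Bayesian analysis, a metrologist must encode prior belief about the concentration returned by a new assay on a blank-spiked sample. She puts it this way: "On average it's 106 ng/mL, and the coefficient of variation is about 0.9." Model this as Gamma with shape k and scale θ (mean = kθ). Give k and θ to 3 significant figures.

k ≈ 1.23, θ ≈ 85.9

For Gamma(k, scale θ): mean = kθ, variance = kθ², so CV = 1/√k.
CV = 0.9, hence k = 1/CV² = 1.23.
Then θ = mean/k = 106/1.23 = 85.9.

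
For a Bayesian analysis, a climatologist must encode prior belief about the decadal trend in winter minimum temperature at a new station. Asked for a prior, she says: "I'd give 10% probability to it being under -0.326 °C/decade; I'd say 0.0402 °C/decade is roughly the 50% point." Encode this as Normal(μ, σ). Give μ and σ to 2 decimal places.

For Normal(μ,σ), the p-quantile is μ + z_p·σ. Here z_{0.1} = -1.282, z_{0.5} = 0.
So -0.326 = μ − 1.282σ and 0.0402 = μ + 0σ.
Subtracting: σ = (0.0402 − -0.326)/(0 − (-1.282)) = 0.29.
Then μ = -0.326 − (-1.282)·0.29 = 0.04.

μ = 0.04, σ = 0.29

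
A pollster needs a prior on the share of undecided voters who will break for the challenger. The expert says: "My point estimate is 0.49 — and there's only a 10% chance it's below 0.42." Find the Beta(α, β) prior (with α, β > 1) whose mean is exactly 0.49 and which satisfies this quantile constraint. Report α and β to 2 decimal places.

With mean 0.49 fixed, write α = 0.49s, β = 0.51s where s = α+β.
Need P(θ < 0.42) = 0.1 under Beta(0.49s, 0.51s). Normal approximation: (q−m)/√(m(1−m)/s) ≈ z_{0.1} = -1.28, so s ≈ 0.49·0.51·(-1.28)²/(0.42−0.49)² = 83.8.
At s = 83.8: P(θ<0.42) ≈ 0.099. Adjusting to match 0.1 gives s ≈ 83.31.
So α = 0.49·83.31 ≈ 40.82, β = 0.51·83.31 ≈ 42.49.

α ≈ 40.82, β ≈ 42.49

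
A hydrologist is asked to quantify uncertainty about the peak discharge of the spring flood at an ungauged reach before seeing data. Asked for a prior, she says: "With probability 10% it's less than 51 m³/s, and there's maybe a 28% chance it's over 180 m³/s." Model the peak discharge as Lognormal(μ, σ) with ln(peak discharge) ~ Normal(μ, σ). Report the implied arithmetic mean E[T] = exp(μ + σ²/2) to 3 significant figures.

If T ~ Lognormal(μ,σ) then ln T ~ Normal(μ,σ), so the p-quantile of ln T is μ + z_p·σ.
ln(51) = 3.932 and ln(180) = 5.193; z_{0.1} = -1.282, z_{0.72} = 0.5828.
σ = (5.193 − 3.932)/(0.5828 − (-1.282)) = 0.676.
μ = 3.932 − (-1.282)·0.676 = 4.799.
E[T] = exp(μ + σ²/2) = exp(4.799 + 0.2288) = 153 m³/s.

E[T] ≈ 153 m³/s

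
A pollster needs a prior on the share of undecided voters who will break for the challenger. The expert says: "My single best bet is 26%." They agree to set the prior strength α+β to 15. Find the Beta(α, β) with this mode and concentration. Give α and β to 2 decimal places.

For α,β > 1 the Beta mode is (α−1)/(α+β−2). With α+β = 15, the mode is (α−1)/13.
Set (α−1)/13 = 0.26 → α = 1 + 0.26·13 = 4.38.
β = 15 − α = 10.62.

α = 4.38, β = 10.62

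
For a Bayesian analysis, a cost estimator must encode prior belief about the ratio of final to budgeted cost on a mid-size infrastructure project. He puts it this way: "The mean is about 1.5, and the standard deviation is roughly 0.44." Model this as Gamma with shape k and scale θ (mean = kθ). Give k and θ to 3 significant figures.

For Gamma(k, scale θ): mean = kθ, variance = kθ², so CV = 1/√k.
CV = SD/mean = 0.44/1.5 = 0.2933, hence k = 1/CV² = 11.6.
Then θ = mean/k = 1.5/11.6 = 0.129.

k ≈ 11.6, θ ≈ 0.129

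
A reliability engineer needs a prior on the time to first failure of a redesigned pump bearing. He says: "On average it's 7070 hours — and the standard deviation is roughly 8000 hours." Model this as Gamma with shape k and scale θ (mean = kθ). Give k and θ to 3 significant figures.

For Gamma(k, scale θ): mean = kθ, variance = kθ², so CV = 1/√k.
CV = SD/mean = 8000/7070 = 1.132, hence k = 1/CV² = 0.781.
Then θ = mean/k = 7070/0.781 = 9050.

k ≈ 0.781, θ ≈ 9050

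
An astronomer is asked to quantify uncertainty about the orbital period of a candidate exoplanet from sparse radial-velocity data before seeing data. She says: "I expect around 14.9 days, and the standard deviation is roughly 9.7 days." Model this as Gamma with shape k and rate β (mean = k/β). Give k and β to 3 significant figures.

For Gamma(k, rate β): mean = k/β, variance = k/β², so CV = 1/√k.
CV = SD/mean = 9.7/14.9 = 0.651, hence k = 1/CV² = 2.36.
Then β = k/mean = 2.36/14.9 = 0.158.

k ≈ 2.36, β ≈ 0.158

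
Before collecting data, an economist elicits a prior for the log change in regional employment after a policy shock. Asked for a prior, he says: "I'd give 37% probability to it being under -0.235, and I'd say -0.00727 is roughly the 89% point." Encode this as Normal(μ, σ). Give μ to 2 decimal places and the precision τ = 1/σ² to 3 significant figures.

For Normal(μ,σ), the p-quantile is μ + z_p·σ. Here z_{0.37} = -0.3319, z_{0.89} = 1.227.
So -0.235 = μ − 0.3319σ and -0.00727 = μ + 1.227σ.
Subtracting: σ = (-0.00727 − -0.235)/(1.227 − (-0.3319)) = 0.15.
Then μ = -0.235 − (-0.3319)·0.15 = -0.19.
Precision τ = 1/σ² = 1/0.1461² = 46.8.

μ = -0.19, τ = 46.8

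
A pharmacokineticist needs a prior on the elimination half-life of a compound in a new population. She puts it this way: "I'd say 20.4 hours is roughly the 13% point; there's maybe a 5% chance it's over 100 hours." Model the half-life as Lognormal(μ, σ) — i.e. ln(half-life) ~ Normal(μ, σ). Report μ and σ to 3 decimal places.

If T ~ Lognormal(μ,σ) then ln T ~ Normal(μ,σ), so the p-quantile of ln T is μ + z_p·σ.
ln(20.4) = 3.016 and ln(100) = 4.605; z_{0.13} = -1.126, z_{0.95} = 1.645.
σ = (4.605 − 3.016)/(1.645 − (-1.126)) = 0.574.
μ = 3.016 − (-1.126)·0.574 = 3.662.

μ ≈ 3.662, σ ≈ 0.574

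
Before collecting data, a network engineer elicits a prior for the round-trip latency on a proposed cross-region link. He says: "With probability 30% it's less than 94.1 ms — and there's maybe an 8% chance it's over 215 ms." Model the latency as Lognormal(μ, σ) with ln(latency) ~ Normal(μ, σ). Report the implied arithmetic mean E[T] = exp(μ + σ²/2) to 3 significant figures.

If T ~ Lognormal(μ,σ) then ln T ~ Normal(μ,σ), so the p-quantile of ln T is μ + z_p·σ.
ln(94.1) = 4.544 and ln(215) = 5.371; z_{0.3} = -0.5244, z_{0.92} = 1.405.
σ = (5.371 − 4.544)/(1.405 − (-0.5244)) = 0.428.
μ = 4.544 − (-0.5244)·0.428 = 4.769.
E[T] = exp(μ + σ²/2) = exp(4.769 + 0.0917) = 129 ms.

E[T] ≈ 129 ms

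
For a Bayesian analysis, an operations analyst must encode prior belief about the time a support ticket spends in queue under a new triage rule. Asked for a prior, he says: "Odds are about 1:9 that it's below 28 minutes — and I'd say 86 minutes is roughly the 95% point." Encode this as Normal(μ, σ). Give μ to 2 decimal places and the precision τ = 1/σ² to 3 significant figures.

μ = 53.40, τ = 0.00255

The p-quantile of Normal(μ,σ) is μ + z_p·σ, with z_{0.1} = -1.282 and z_{0.95} = 1.645.
Eliminate σ: μ = (z₂·x₁ − z₁·x₂)/(z₂ − z₁) = (1.645·28 − (-1.282)·86)/2.926 = 53.40.
Then σ = (x₂ − x₁)/(z₂ − z₁) = (86 − 28)/2.926 = 19.82.
Precision τ = 1/σ² = 1/19.82² = 0.00255.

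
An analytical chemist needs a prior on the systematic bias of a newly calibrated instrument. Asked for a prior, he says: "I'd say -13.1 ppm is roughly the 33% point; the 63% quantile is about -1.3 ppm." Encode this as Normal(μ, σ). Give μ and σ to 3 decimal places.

μ = -6.374, σ = 15.290

The p-quantile of Normal(μ,σ) is μ + z_p·σ, with z_{0.33} = -0.4399 and z_{0.63} = 0.3319.
Eliminate σ: μ = (z₂·x₁ − z₁·x₂)/(z₂ − z₁) = (0.3319·-13.1 − (-0.4399)·-1.3)/0.7718 = -6.374.
Then σ = (x₂ − x₁)/(z₂ − z₁) = (-1.3 − -13.1)/0.7718 = 15.290.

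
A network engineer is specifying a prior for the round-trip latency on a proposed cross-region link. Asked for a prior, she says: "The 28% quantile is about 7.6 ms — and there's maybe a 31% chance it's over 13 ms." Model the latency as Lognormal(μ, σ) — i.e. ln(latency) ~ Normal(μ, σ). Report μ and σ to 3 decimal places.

μ ≈ 2.318, σ ≈ 0.498

If T ~ Lognormal(μ,σ) then ln T ~ Normal(μ,σ), so the p-quantile of ln T is μ + z_p·σ.
ln(7.6) = 2.028 and ln(13) = 2.565; z_{0.28} = -0.5828, z_{0.69} = 0.4959.
σ = (2.565 − 2.028)/(0.4959 − (-0.5828)) = 0.498.
μ = 2.028 − (-0.5828)·0.498 = 2.318.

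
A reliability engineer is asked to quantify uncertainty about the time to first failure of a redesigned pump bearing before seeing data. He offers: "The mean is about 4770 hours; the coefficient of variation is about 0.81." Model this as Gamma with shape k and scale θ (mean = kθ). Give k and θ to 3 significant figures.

k ≈ 1.52, θ ≈ 3130

For Gamma(k, scale θ): mean = kθ, variance = kθ², so CV = 1/√k.
CV = 0.81, hence k = 1/CV² = 1.52.
Then θ = mean/k = 4770/1.52 = 3130.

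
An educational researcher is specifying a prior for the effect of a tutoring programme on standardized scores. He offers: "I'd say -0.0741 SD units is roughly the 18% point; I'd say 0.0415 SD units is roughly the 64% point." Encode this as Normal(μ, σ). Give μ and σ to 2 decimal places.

μ = 0.01, σ = 0.09

For Normal(μ,σ), the p-quantile is μ + z_p·σ. Here z_{0.18} = -0.9154, z_{0.64} = 0.3585.
So -0.0741 = μ − 0.9154σ and 0.0415 = μ + 0.3585σ.
Subtracting: σ = (0.0415 − -0.0741)/(0.3585 − (-0.9154)) = 0.09.
Then μ = -0.0741 − (-0.9154)·0.09 = 0.01.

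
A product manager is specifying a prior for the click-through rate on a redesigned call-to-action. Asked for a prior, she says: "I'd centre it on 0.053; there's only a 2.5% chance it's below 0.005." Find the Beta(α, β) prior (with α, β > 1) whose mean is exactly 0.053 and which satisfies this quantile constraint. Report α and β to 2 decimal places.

With mean 0.053 fixed, write α = 0.053s, β = 0.947s where s = α+β.
Need P(θ < 0.005) = 0.025 under Beta(0.053s, 0.947s). Normal approximation: (q−m)/√(m(1−m)/s) ≈ z_{0.025} = -1.96, so s ≈ 0.053·0.947·(-1.96)²/(0.005−0.053)² = 83.7.
At s = 83.7: P(θ<0.005) ≈ 0.000. Adjusting to match 0.025 gives s ≈ 31.83.
So α = 0.053·31.83 ≈ 1.69, β = 0.947·31.83 ≈ 30.14.

α ≈ 1.69, β ≈ 30.14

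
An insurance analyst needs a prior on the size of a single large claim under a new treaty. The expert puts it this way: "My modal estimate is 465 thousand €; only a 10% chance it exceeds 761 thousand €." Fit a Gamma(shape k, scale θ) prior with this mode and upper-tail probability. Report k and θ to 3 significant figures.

k ≈ 8.77, θ ≈ 59.9

Gamma(k,θ) with k>1 has mode (k−1)θ, so θ = 465/(k−1).
Need P(X < 761) = 0.9 with θ tied to k this way. Start at k = 2, θ = 465: P(X<761) ≈ 0.487.
Too low — raise k to concentrate. Iterating converges to k ≈ 8.77.
Then θ = 465/(8.77−1) ≈ 59.9.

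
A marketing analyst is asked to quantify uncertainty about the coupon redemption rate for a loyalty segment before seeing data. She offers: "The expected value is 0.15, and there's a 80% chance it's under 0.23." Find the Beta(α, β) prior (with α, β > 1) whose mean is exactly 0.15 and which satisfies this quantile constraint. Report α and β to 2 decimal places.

α ≈ 1.65, β ≈ 9.37

With mean 0.15 fixed, write α = 0.15s, β = 0.85s where s = α+β.
Need P(θ < 0.23) = 0.8 under Beta(0.15s, 0.85s). Normal approximation: (q−m)/√(m(1−m)/s) ≈ z_{0.8} = 0.842, so s ≈ 0.15·0.85·(0.842)²/(0.23−0.15)² = 14.1.
At s = 14.1: P(θ<0.23) ≈ 0.818. Adjusting to match 0.8 gives s ≈ 11.03.
So α = 0.15·11.03 ≈ 1.65, β = 0.85·11.03 ≈ 9.37.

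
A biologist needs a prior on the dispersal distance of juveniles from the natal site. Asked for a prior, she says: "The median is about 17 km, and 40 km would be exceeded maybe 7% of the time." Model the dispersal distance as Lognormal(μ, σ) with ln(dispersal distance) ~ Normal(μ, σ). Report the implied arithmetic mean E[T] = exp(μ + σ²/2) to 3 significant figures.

If T ~ Lognormal(μ,σ) then ln T ~ Normal(μ,σ), so the p-quantile of ln T is μ + z_p·σ.
ln(17) = 2.833 and ln(40) = 3.689; z_{0.5} = 0, z_{0.93} = 1.476.
σ = (3.689 − 2.833)/(1.476 − (0)) = 0.580.
μ = 2.833 − (0)·0.580 = 2.833.
E[T] = exp(μ + σ²/2) = exp(2.833 + 0.1681) = 20.1 km.

E[T] ≈ 20.1 km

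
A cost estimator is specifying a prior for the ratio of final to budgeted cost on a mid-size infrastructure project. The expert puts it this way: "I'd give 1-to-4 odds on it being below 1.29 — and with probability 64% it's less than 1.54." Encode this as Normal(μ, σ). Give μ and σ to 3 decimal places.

For Normal(μ,σ), the p-quantile is μ + z_p·σ. Here z_{0.2} = -0.8416, z_{0.64} = 0.3585.
So 1.29 = μ − 0.8416σ and 1.54 = μ + 0.3585σ.
Subtracting: σ = (1.54 − 1.29)/(0.3585 − (-0.8416)) = 0.208.
Then μ = 1.29 − (-0.8416)·0.208 = 1.465.

μ = 1.465, σ = 0.208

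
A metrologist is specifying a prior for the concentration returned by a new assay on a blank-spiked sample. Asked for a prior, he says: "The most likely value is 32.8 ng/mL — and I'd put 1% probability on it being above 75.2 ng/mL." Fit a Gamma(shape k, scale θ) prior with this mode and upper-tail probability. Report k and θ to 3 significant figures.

k ≈ 7.94, θ ≈ 4.72

Gamma(k,θ) with k>1 has mode (k−1)θ, so θ = 32.8/(k−1).
Need P(X < 75.2) = 0.99 with θ tied to k this way. Start at k = 2, θ = 32.8: P(X<75.2) ≈ 0.667.
Too low — raise k to concentrate. Iterating converges to k ≈ 7.94.
Then θ = 32.8/(7.94−1) ≈ 4.72.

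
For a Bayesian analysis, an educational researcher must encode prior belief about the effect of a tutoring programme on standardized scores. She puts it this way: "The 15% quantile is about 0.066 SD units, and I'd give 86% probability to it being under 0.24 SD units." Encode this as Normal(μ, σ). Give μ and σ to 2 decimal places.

μ = 0.15, σ = 0.08

The p-quantile of Normal(μ,σ) is μ + z_p·σ, with z_{0.15} = -1.036 and z_{0.86} = 1.08.
Eliminate σ: μ = (z₂·x₁ − z₁·x₂)/(z₂ − z₁) = (1.08·0.066 − (-1.036)·0.24)/2.117 = 0.15.
Then σ = (x₂ − x₁)/(z₂ − z₁) = (0.24 − 0.066)/2.117 = 0.08.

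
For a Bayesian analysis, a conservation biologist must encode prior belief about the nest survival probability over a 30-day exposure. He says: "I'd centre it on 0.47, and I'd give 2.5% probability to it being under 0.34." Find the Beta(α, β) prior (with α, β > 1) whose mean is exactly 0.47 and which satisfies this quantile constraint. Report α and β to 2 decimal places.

α ≈ 25.51, β ≈ 28.76

With mean 0.47 fixed, write α = 0.47s, β = 0.53s where s = α+β.
Need P(θ < 0.34) = 0.025 under Beta(0.47s, 0.53s). Normal approximation: (q−m)/√(m(1−m)/s) ≈ z_{0.025} = -1.96, so s ≈ 0.47·0.53·(-1.96)²/(0.34−0.47)² = 56.6.
At s = 56.6: P(θ<0.34) ≈ 0.023. Adjusting to match 0.025 gives s ≈ 54.27.
So α = 0.47·54.27 ≈ 25.51, β = 0.53·54.27 ≈ 28.76.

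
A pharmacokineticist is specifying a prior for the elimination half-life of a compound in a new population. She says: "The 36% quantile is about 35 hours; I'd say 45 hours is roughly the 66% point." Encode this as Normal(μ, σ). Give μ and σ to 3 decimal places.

μ = 39.650, σ = 12.971

For Normal(μ,σ), the p-quantile is μ + z_p·σ. Here z_{0.36} = -0.3585, z_{0.66} = 0.4125.
So 35 = μ − 0.3585σ and 45 = μ + 0.4125σ.
Subtracting: σ = (45 − 35)/(0.4125 − (-0.3585)) = 12.971.
Then μ = 35 − (-0.3585)·12.971 = 39.650.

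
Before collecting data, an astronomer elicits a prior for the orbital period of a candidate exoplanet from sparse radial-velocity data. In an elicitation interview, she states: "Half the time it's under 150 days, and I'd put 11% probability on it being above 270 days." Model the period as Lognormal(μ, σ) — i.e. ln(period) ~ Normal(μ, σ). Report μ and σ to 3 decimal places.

If T ~ Lognormal(μ,σ) then ln T ~ Normal(μ,σ), so the p-quantile of ln T is μ + z_p·σ.
ln(150) = 5.011 and ln(270) = 5.598; z_{0.5} = 0, z_{0.89} = 1.227.
σ = (5.598 − 5.011)/(1.227 − (0)) = 0.479.
μ = 5.011 − (0)·0.479 = 5.011.

μ ≈ 5.011, σ ≈ 0.479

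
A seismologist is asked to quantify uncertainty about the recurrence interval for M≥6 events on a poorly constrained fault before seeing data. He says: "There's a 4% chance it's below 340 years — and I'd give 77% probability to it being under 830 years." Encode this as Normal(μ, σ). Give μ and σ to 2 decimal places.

For Normal(μ,σ), the p-quantile is μ + z_p·σ. Here z_{0.04} = -1.751, z_{0.77} = 0.7388.
So 340 = μ − 1.751σ and 830 = μ + 0.7388σ.
Subtracting: σ = (830 − 340)/(0.7388 − (-1.751)) = 196.82.
Then μ = 340 − (-1.751)·196.82 = 684.58.

μ = 684.58, σ = 196.82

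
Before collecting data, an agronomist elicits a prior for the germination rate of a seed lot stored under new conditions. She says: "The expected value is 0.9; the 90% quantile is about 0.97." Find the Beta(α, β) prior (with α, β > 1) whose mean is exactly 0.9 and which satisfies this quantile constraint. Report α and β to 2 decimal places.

With mean 0.9 fixed, write α = 0.9s, β = 0.1s where s = α+β.
Need P(θ < 0.97) = 0.9 under Beta(0.9s, 0.1s). Normal approximation: (q−m)/√(m(1−m)/s) ≈ z_{0.9} = 1.28, so s ≈ 0.9·0.1·(1.28)²/(0.97−0.9)² = 30.2.
At s = 30.2: P(θ<0.97) ≈ 0.945. Adjusting to match 0.9 gives s ≈ 21.33.
So α = 0.9·21.33 ≈ 19.20, β = 0.1·21.33 ≈ 2.13.

α ≈ 19.20, β ≈ 2.13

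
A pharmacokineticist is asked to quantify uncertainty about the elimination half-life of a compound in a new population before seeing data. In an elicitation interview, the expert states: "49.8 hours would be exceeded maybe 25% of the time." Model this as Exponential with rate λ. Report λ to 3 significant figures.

λ ≈ 0.0278

P(T > 49.8) = e^(−λ·49.8) = 0.25, so λ = −ln(0.25)/49.8 = 0.0278.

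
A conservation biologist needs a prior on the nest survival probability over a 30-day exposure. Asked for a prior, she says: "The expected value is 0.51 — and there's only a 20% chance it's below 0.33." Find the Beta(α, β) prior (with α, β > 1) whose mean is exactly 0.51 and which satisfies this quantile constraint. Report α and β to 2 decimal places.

α ≈ 2.83, β ≈ 2.72

With mean 0.51 fixed, write α = 0.51s, β = 0.49s where s = α+β.
Need P(θ < 0.33) = 0.2 under Beta(0.51s, 0.49s). Normal approximation: (q−m)/√(m(1−m)/s) ≈ z_{0.2} = -0.842, so s ≈ 0.51·0.49·(-0.842)²/(0.33−0.51)² = 5.5.
At s = 5.5: P(θ<0.33) ≈ 0.202. Adjusting to match 0.2 gives s ≈ 5.56.
So α = 0.51·5.56 ≈ 2.83, β = 0.49·5.56 ≈ 2.72.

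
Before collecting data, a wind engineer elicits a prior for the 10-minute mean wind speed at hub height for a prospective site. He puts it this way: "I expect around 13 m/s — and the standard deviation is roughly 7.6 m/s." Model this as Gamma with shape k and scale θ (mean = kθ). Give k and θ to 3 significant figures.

k ≈ 2.93, θ ≈ 4.44

For Gamma(k, scale θ): mean = kθ, variance = kθ², so CV = 1/√k.
CV = SD/mean = 7.6/13 = 0.5846, hence k = 1/CV² = 2.93.
Then θ = mean/k = 13/2.93 = 4.44.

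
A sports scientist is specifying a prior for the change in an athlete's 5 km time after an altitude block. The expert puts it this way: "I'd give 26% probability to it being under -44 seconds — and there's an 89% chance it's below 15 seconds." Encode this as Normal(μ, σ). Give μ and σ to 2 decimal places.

For Normal(μ,σ), the p-quantile is μ + z_p·σ. Here z_{0.26} = -0.6433, z_{0.89} = 1.227.
So -44 = μ − 0.6433σ and 15 = μ + 1.227σ.
Subtracting: σ = (15 − -44)/(1.227 − (-0.6433)) = 31.55.
Then μ = -44 − (-0.6433)·31.55 = -23.70.

μ = -23.70, σ = 31.55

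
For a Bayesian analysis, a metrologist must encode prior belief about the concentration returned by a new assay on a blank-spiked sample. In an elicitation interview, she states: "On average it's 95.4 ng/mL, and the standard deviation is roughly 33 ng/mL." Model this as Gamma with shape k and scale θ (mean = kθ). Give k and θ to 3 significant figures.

k ≈ 8.36, θ ≈ 11.4

For Gamma(k, scale θ): mean = kθ, variance = kθ², so CV = 1/√k.
CV = SD/mean = 33/95.4 = 0.3459, hence k = 1/CV² = 8.36.
Then θ = mean/k = 95.4/8.36 = 11.4.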